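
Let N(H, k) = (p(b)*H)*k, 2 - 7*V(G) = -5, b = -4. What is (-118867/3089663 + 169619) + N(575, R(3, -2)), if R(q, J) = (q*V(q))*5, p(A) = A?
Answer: 417472056030/3089663 ≈ 1.3512e+5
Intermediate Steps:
V(G) = 1 (V(G) = 2/7 - 1/7*(-5) = 2/7 + 5/7 = 1)
R(q, J) = 5*q (R(q, J) = (q*1)*5 = q*5 = 5*q)
N(H, k) = -4*H*k (N(H, k) = (-4*H)*k = -4*H*k)
(-118867/3089663 + 169619) + N(575, R(3, -2)) = (-118867/3089663 + 169619) - 4*575*5*3 = (-118867*1/3089663 + 169619) - 4*575*15 = (-118867/3089663 + 169619) - 34500 = 524065429530/3089663 - 34500 = 417472056030/3089663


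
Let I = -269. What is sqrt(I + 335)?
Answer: sqrt(66) ≈ 8.1240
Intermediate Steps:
sqrt(I + 335) = sqrt(-269 + 335) = sqrt(66)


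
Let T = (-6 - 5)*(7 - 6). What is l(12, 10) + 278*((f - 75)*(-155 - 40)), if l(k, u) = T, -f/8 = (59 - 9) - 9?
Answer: 21846619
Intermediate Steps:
f = -328 (f = -8*((59 - 9) - 9) = -8*(50 - 9) = -8*41 = -328)
T = -11 (T = -11*1 = -11)
l(k, u) = -11
l(12, 10) + 278*((f - 75)*(-155 - 40)) = -11 + 278*((-328 - 75)*(-155 - 40)) = -11 + 278*(-403*(-195)) = -11 + 278*78585 = -11 + 21846630 = 21846619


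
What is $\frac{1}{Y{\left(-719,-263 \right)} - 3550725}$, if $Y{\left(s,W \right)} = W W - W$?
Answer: $- \frac{1}{3481293} \approx -2.8725 \cdot 10^{-7}$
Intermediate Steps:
$Y{\left(s,W \right)} = W^{2} - W$
$\frac{1}{Y{\left(-719,-263 \right)} - 3550725} = \frac{1}{- 263 \left(-1 - 263\right) - 3550725} = \frac{1}{\left(-263\right) \left(-264\right) - 3550725} = \frac{1}{69432 - 3550725} = \frac{1}{-3481293} = - \frac{1}{3481293}$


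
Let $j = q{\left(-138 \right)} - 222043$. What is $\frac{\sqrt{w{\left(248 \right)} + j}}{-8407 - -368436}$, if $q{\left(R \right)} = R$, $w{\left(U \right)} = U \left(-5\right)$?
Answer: $\frac{i \sqrt{223421}}{360029} \approx 0.0013129 i$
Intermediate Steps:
$w{\left(U \right)} = - 5 U$
$j = -222181$ ($j = -138 - 222043 = -222181$)
$\frac{\sqrt{w{\left(248 \right)} + j}}{-8407 - -368436} = \frac{\sqrt{\left(-5\right) 248 - 222181}}{-8407 - -368436} = \frac{\sqrt{-1240 - 222181}}{-8407 + 368436} = \frac{\sqrt{-223421}}{360029} = i \sqrt{223421} \cdot \frac{1}{360029} = \frac{i \sqrt{223421}}{360029}$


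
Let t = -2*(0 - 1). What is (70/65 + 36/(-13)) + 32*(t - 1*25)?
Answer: -9590/13 ≈ -737.69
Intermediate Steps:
t = 2 (t = -2*(-1) = 2)
(70/65 + 36/(-13)) + 32*(t - 1*25) = (70/65 + 36/(-13)) + 32*(2 - 1*25) = (70*(1/65) + 36*(-1/13)) + 32*(2 - 25) = (14/13 - 36/13) + 32*(-23) = -22/13 - 736 = -9590/13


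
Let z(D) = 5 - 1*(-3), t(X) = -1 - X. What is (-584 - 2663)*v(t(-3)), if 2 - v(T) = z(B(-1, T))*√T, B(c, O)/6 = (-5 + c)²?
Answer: -6494 + 25976*√2 ≈ 30242.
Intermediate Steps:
B(c, O) = 6*(-5 + c)²
z(D) = 8 (z(D) = 5 + 3 = 8)
v(T) = 2 - 8*√T
(-584 - 2663)*v(t(-3)) = (-584 - 2663)*(2 - 8*√(-1 - 1*(-3))) = -3247*(2 - 8*√(-1 + 3)) = -3247*(2 - 8*√2) = -6494 + 25976*√2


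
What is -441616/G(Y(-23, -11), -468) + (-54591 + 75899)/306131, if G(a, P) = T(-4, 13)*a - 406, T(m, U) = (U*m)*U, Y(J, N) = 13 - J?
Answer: 9694253588/541020943 ≈ 17.918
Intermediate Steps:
T(m, U) = m*U**2
G(a, P) = -406 - 676*a (G(a, P) = (-4*13**2)*a - 406 = (-4*169)*a - 406 = -676*a - 406 = -406 - 676*a)
-441616/G(Y(-23, -11), -468) + (-54591 + 75899)/306131 = -441616/(-406 - 676*(13 - 1*(-23))) + (-54591 + 75899)/306131 = -441616/(-406 - 676*(13 + 23)) + 21308*(1/306131) = -441616/(-406 - 676*36) + 3044/43733 = -441616/(-406 - 24336) + 3044/43733 = -441616/(-24742) + 3044/43733 = -441616*(-1/24742) + 3044/43733 = 220808/12371 + 3044/43733 = 9694253588/541020943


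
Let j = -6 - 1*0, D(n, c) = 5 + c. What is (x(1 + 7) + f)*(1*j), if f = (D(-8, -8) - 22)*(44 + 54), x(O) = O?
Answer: 14652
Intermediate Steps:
j = -6 (j = -6 + 0 = -6)
f = -2450 (f = ((5 - 8) - 22)*(44 + 54) = (-3 - 22)*98 = -25*98 = -2450)
(x(1 + 7) + f)*(1*j) = ((1 + 7) - 2450)*(1*(-6)) = (8 - 2450)*(-6) = -2442*(-6) = 14652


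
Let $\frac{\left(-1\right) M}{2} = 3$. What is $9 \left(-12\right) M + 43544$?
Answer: $44192$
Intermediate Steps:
$M = -6$ ($M = \left(-2\right) 3 = -6$)
$9 \left(-12\right) M + 43544 = 9 \left(-12\right) \left(-6\right) + 43544 = \left(-108\right) \left(-6\right) + 43544 = 648 + 43544 = 44192$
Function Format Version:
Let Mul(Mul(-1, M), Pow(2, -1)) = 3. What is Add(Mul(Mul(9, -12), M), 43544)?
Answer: 44192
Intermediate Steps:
M = -6 (M = Mul(-2, 3) = -6)
Add(Mul(Mul(9, -12), M), 43544) = Add(Mul(Mul(9, -12), -6), 43544) = Add(Mul(-108, -6), 43544) = Add(648, 43544) = 44192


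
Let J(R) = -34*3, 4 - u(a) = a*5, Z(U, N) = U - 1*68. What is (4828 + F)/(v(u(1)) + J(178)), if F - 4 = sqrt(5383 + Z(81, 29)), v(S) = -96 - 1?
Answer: -4832/199 - 2*sqrt(1349)/199 ≈ -24.651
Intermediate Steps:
Z(U, N) = -68 + U (Z(U, N) = U - 68 = -68 + U)
u(a) = 4 - 5*a (u(a) = 4 - a*5 = 4 - 5*a)
v(S) = -97
J(R) = -102
F = 4 + 2*sqrt(1349) (F = 4 + sqrt(5383 + (-68 + 81)) = 4 + sqrt(5383 + 13) = 4 + sqrt(5396) = 4 + 2*sqrt(1349) ≈ 77.458)
(4828 + F)/(v(u(1)) + J(178)) = (4828 + (4 + 2*sqrt(1349)))/(-97 - 102) = (4832 + 2*sqrt(1349))/(-199) = (4832 + 2*sqrt(1349))*(-1/199) = -4832/199 - 2*sqrt(1349)/199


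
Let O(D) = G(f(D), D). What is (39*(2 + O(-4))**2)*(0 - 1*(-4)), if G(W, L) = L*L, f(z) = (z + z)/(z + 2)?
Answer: 50544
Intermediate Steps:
f(z) = 2*z/(2 + z) (f(z) = (2*z)/(2 + z) = 2*z/(2 + z))
G(W, L) = L**2
O(D) = D**2
(39*(2 + O(-4))**2)*(0 - 1*(-4)) = (39*(2 + (-4)**2)**2)*(0 - 1*(-4)) = (39*(2 + 16)**2)*(0 + 4) = (39*18**2)*4 = (39*324)*4 = 12636*4 = 50544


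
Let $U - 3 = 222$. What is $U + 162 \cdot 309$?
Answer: $50283$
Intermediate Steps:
$U = 225$ ($U = 3 + 222 = 225$)
$U + 162 \cdot 309 = 225 + 162 \cdot 309 = 225 + 50058 = 50283$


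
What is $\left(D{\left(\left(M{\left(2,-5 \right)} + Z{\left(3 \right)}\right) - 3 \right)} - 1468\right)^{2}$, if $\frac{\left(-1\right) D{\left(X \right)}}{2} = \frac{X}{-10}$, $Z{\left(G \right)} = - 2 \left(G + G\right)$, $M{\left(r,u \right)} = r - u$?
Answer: $\frac{53993104}{25} \approx 2.1597 \cdot 10^{6}$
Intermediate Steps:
$Z{\left(G \right)} = - 4 G$ ($Z{\left(G \right)} = - 2 \cdot 2 G = - 4 G$)
$D{\left(X \right)} = \frac{X}{5}$ ($D{\left(X \right)} = - 2 \frac{X}{-10} = - 2 X \left(- \frac{1}{10}\right) = - 2 \left(- \frac{X}{10}\right) = \frac{X}{5}$)
$\left(D{\left(\left(M{\left(2,-5 \right)} + Z{\left(3 \right)}\right) - 3 \right)} - 1468\right)^{2} = \left(\frac{\left(\left(2 - -5\right) - 12\right) - 3}{5} - 1468\right)^{2} = \left(\frac{\left(\left(2 + 5\right) - 12\right) - 3}{5} - 1468\right)^{2} = \left(\frac{\left(7 - 12\right) - 3}{5} - 1468\right)^{2} = \left(\frac{-5 - 3}{5} - 1468\right)^{2} = \left(\frac{1}{5} \left(-8\right) - 1468\right)^{2} = \left(- \frac{8}{5} - 1468\right)^{2} = \left(- \frac{7348}{5}\right)^{2} = \frac{53993104}{25}$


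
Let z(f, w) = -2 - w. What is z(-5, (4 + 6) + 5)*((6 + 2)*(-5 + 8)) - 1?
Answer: -409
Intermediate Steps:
z(-5, (4 + 6) + 5)*((6 + 2)*(-5 + 8)) - 1 = (-2 - ((4 + 6) + 5))*((6 + 2)*(-5 + 8)) - 1 = (-2 - (10 + 5))*(8*3) - 1 = (-2 - 1*15)*24 - 1 = (-2 - 15)*24 - 1 = -17*24 - 1 = -408 - 1 = -409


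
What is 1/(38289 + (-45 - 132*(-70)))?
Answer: 1/47484 ≈ 2.1060e-5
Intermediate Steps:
1/(38289 + (-45 - 132*(-70))) = 1/(38289 + (-45 + 9240)) = 1/(38289 + 9195) = 1/47484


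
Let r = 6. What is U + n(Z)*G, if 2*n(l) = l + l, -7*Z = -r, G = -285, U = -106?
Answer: -2452/7 ≈ -350.29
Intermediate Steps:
Z = 6/7 (Z = -(-1)*6/7 = -⅐*(-6) = 6/7 ≈ 0.85714)
n(l) = l (n(l) = (l + l)/2 = (2*l)/2 = l)
U + n(Z)*G = -106 + (6/7)*(-285) = -106 - 1710/7 = -2452/7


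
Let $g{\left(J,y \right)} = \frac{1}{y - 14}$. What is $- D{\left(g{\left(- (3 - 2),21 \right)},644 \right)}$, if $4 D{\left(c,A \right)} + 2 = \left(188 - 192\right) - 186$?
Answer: $48$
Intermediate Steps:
$g{\left(J,y \right)} = \frac{1}{-14 + y}$
$D{\left(c,A \right)} = -48$ ($D{\left(c,A \right)} = - \frac{1}{2} + \frac{\left(188 - 192\right) - 186}{4} = - \frac{1}{2} + \frac{-4 - 186}{4} = - \frac{1}{2} + \frac{1}{4} \left(-190\right) = - \frac{1}{2} - \frac{95}{2} = -48$)
$- D{\left(g{\left(- (3 - 2),21 \right)},644 \right)} = \left(-1\right) \left(-48\right) = 48$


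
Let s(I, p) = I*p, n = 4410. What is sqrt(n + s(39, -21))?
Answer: 3*sqrt(399) ≈ 59.925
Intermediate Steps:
sqrt(n + s(39, -21)) = sqrt(4410 + 39*(-21)) = sqrt(4410 - 819) = sqrt(3591) = 3*sqrt(399)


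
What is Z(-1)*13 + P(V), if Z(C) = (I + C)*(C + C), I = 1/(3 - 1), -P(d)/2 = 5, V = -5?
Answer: 3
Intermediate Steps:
P(d) = -10 (P(d) = -2*5 = -10)
I = ½ (I = 1/2 = ½ ≈ 0.50000)
Z(C) = 2*C*(½ + C) (Z(C) = (½ + C)*(C + C) = (½ + C)*(2*C) = 2*C*(½ + C))
Z(-1)*13 + P(V) = -(1 + 2*(-1))*13 - 10 = -(1 - 2)*13 - 10 = -1*(-1)*13 - 10 = 1*13 - 10 = 13 - 10 = 3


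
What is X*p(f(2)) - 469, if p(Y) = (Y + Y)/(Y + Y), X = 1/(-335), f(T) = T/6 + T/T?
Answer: -157116/335 ≈ -469.00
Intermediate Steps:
f(T) = 1 + T/6 (f(T) = T*(⅙) + 1 = T/6 + 1 = 1 + T/6)
X = -1/335 ≈ -0.0029851
p(Y) = 1 (p(Y) = (2*Y)/((2*Y)) = (2*Y)*(1/(2*Y)) = 1)
X*p(f(2)) - 469 = -1/335*1 - 469 = -1/335 - 469 = -157116/335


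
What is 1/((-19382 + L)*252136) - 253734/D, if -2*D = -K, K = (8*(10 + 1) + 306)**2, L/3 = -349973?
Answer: -34204520137078321/10463266428609224 ≈ -3.2690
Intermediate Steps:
L = -1049919 (L = 3*(-349973) = -1049919)
K = 155236 (K = (8*11 + 306)**2 = (88 + 306)**2 = 394**2 = 155236)
D = 77618 (D = -(-1)*155236/2 = -1/2*(-155236) = 77618)
1/((-19382 + L)*252136) - 253734/D = 1/(-19382 - 1049919*252136) - 253734/77618 = (1/252136)/(-1069301) - 253734*1/77618 = -1/1069301*1/252136 - 126867/38809 = -1/269609276936 - 126867/38809 = -34204520137078321/10463266428609224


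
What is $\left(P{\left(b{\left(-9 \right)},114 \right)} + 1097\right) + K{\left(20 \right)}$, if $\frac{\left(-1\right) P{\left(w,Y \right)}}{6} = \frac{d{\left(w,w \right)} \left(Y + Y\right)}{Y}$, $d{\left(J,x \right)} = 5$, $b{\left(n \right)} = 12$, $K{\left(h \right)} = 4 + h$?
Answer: $1061$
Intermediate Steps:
$P{\left(w,Y \right)} = -60$ ($P{\left(w,Y \right)} = - 6 \frac{5 \left(Y + Y\right)}{Y} = - 6 \frac{5 \cdot 2 Y}{Y} = - 6 \frac{10 Y}{Y} = \left(-6\right) 10 = -60$)
$\left(P{\left(b{\left(-9 \right)},114 \right)} + 1097\right) + K{\left(20 \right)} = \left(-60 + 1097\right) + \left(4 + 20\right) = 1037 + 24 = 1061$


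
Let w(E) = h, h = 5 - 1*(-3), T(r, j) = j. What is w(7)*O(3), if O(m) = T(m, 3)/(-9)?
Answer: -8/3 ≈ -2.6667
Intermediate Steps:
O(m) = -⅓ (O(m) = 3/(-9) = 3*(-⅑) = -⅓)
h = 8 (h = 5 + 3 = 8)
w(E) = 8
w(7)*O(3) = 8*(-⅓) = -8/3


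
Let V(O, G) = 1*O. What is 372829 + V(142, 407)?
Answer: 372971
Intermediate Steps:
V(O, G) = O
372829 + V(142, 407) = 372829 + 142 = 372971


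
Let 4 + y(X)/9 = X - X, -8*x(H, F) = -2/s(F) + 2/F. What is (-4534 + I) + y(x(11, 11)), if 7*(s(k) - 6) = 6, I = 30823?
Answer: 26253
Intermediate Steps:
s(k) = 48/7 (s(k) = 6 + (⅐)*6 = 6 + 6/7 = 48/7)
x(H, F) = 7/192 - 1/(4*F) (x(H, F) = -(-2/48/7 + 2/F)/8 = -(-2*7/48 + 2/F)/8 = -(-7/24 + 2/F)/8 = 7/192 - 1/(4*F))
y(X) = -36 (y(X) = -36 + 9*(X - X) = -36 + 9*0 = -36 + 0 = -36)
(-4534 + I) + y(x(11, 11)) = (-4534 + 30823) - 36 = 26289 - 36 = 26253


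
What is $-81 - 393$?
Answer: $-474$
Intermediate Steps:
$-81 - 393 = -474$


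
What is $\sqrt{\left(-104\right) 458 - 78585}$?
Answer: $i \sqrt{126217} \approx 355.27 i$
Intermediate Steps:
$\sqrt{\left(-104\right) 458 - 78585} = \sqrt{-47632 - 78585} = \sqrt{-126217} = i \sqrt{126217}$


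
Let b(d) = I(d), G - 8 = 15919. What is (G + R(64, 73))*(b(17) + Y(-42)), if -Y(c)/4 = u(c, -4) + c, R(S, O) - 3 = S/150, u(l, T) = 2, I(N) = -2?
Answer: 188775556/75 ≈ 2.5170e+6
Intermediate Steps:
G = 15927 (G = 8 + 15919 = 15927)
R(S, O) = 3 + S/150
b(d) = -2
Y(c) = -8 - 4*c (Y(c) = -4*(2 + c) = -8 - 4*c)
(G + R(64, 73))*(b(17) + Y(-42)) = (15927 + (3 + (1/150)*64))*(-2 + (-8 - 4*(-42))) = (15927 + (3 + 32/75))*(-2 + (-8 + 168)) = (15927 + 257/75)*(-2 + 160) = (1194782/75)*158 = 188775556/75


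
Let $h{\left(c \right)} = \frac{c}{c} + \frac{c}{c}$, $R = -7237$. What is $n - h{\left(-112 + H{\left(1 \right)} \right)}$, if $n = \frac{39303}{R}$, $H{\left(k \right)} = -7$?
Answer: $- \frac{53777}{7237} \approx -7.4308$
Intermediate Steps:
$h{\left(c \right)} = 2$ ($h{\left(c \right)} = 1 + 1 = 2$)
$n = - \frac{39303}{7237}$ ($n = \frac{39303}{-7237} = 39303 \left(- \frac{1}{7237}\right) = - \frac{39303}{7237} \approx -5.4308$)
$n - h{\left(-112 + H{\left(1 \right)} \right)} = - \frac{39303}{7237} - 2 = - \frac{53777}{7237}$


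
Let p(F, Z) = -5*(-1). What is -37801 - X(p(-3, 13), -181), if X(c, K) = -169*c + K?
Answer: -36775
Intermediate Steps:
p(F, Z) = 5
X(c, K) = K - 169*c
-37801 - X(p(-3, 13), -181) = -37801 - (-181 - 169*5) = -37801 - (-181 - 845) = -37801 - 1*(-1026) = -37801 + 1026 = -36775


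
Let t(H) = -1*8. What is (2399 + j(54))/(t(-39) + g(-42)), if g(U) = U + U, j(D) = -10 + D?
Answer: -2443/92 ≈ -26.554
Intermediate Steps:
t(H) = -8
g(U) = 2*U
(2399 + j(54))/(t(-39) + g(-42)) = (2399 + (-10 + 54))/(-8 + 2*(-42)) = (2399 + 44)/(-8 - 84) = 2443/(-92) = 2443*(-1/92) = -2443/92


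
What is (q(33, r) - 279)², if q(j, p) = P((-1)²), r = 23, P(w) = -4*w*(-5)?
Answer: 67081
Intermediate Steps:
P(w) = 20*w (P(w) = -(-20)*w = 20*w)
q(j, p) = 20 (q(j, p) = 20*(-1)² = 20*1 = 20)
(q(33, r) - 279)² = (20 - 279)² = (-259)² = 67081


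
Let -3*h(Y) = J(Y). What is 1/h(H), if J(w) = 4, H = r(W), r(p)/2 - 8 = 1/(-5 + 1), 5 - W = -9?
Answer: -3/4 ≈ -0.75000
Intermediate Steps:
W = 14 (W = 5 - 1*(-9) = 5 + 9 = 14)
r(p) = 31/2 (r(p) = 16 + 2/(-5 + 1) = 16 + 2/(-4) = 16 + 2*(-1/4) = 16 - 1/2 = 31/2)
H = 31/2 ≈ 15.500
h(Y) = -4/3 (h(Y) = -1/3*4 = -4/3)
1/h(H) = 1/(-4/3) = -3/4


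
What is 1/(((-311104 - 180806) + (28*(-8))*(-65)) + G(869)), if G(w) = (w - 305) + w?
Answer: -1/475917 ≈ -2.1012e-6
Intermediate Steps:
G(w) = -305 + 2*w (G(w) = (-305 + w) + w = -305 + 2*w)
1/(((-311104 - 180806) + (28*(-8))*(-65)) + G(869)) = 1/(((-311104 - 180806) + (28*(-8))*(-65)) + (-305 + 2*869)) = 1/((-491910 - 224*(-65)) + (-305 + 1738)) = 1/((-491910 + 14560) + 1433) = 1/(-477350 + 1433) = 1/(-475917) = -1/475917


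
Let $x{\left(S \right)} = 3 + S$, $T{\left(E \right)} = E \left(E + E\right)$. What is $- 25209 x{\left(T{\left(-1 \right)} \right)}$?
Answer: $-126045$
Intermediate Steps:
$T{\left(E \right)} = 2 E^{2}$ ($T{\left(E \right)} = E 2 E = 2 E^{2}$)
$- 25209 x{\left(T{\left(-1 \right)} \right)} = - 25209 \left(3 + 2 \left(-1\right)^{2}\right) = - 25209 \left(3 + 2 \cdot 1\right) = - 25209 \left(3 + 2\right) = \left(-25209\right) 5 = -126045$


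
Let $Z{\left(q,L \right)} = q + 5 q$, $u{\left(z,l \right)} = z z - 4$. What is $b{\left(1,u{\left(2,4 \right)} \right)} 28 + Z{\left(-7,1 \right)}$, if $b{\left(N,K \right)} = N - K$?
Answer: $-14$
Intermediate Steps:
$u{\left(z,l \right)} = -4 + z^{2}$ ($u{\left(z,l \right)} = z^{2} - 4 = -4 + z^{2}$)
$Z{\left(q,L \right)} = 6 q$
$b{\left(1,u{\left(2,4 \right)} \right)} 28 + Z{\left(-7,1 \right)} = \left(1 - \left(-4 + 2^{2}\right)\right) 28 + 6 \left(-7\right) = \left(1 - \left(-4 + 4\right)\right) 28 - 42 = \left(1 - 0\right) 28 - 42 = \left(1 + 0\right) 28 - 42 = 1 \cdot 28 - 42 = 28 - 42 = -14$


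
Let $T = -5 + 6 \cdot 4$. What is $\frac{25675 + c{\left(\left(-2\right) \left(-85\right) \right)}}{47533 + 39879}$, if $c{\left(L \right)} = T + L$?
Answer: $\frac{6466}{21853} \approx 0.29589$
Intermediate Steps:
$T = 19$ ($T = -5 + 24 = 19$)
$c{\left(L \right)} = 19 + L$
$\frac{25675 + c{\left(\left(-2\right) \left(-85\right) \right)}}{47533 + 39879} = \frac{25675 + \left(19 - -170\right)}{47533 + 39879} = \frac{25675 + \left(19 + 170\right)}{87412} = \left(25675 + 189\right) \frac{1}{87412} = 25864 \cdot \frac{1}{87412} = \frac{6466}{21853}$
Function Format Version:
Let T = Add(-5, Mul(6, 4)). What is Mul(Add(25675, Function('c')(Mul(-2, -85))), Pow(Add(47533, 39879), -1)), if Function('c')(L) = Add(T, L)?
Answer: Rational(6466, 21853) ≈ 0.29589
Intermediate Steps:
T = 19 (T = Add(-5, 24) = 19)
Function('c')(L) = Add(19, L)
Mul(Add(25675, Function('c')(Mul(-2, -85))), Pow(Add(47533, 39879), -1)) = Mul(Add(25675, Add(19, Mul(-2, -85))), Pow(Add(47533, 39879), -1)) = Mul(Add(25675, Add(19, 170)), Pow(87412, -1)) = Mul(Add(25675, 189), Rational(1, 87412)) = Mul(25864, Rational(1, 87412)) = Rational(6466, 21853)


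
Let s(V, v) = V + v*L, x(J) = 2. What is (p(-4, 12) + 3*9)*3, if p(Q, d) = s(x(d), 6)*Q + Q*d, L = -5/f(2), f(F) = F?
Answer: 93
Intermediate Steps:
L = -5/2 ≈ -2.5000
s(V, v) = V - 5*v/2 (s(V, v) = V + v*(-5/2) = V - 5*v/2)
p(Q, d) = -13*Q + Q*d (p(Q, d) = (2 - 5/2*6)*Q + Q*d = (2 - 15)*Q + Q*d = -13*Q + Q*d)
(p(-4, 12) + 3*9)*3 = (-4*(-13 + 12) + 3*9)*3 = (-4*(-1) + 27)*3 = (4 + 27)*3 = 31*3 = 93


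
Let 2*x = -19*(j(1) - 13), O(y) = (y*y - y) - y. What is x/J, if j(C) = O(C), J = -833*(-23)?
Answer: 19/2737 ≈ 0.0069419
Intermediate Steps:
J = 19159
O(y) = y² - 2*y (O(y) = (y² - y) - y = y² - 2*y)
j(C) = C*(-2 + C)
x = 133 (x = (-19*(1*(-2 + 1) - 13))/2 = (-19*(1*(-1) - 13))/2 = (-19*(-1 - 13))/2 = (-19*(-14))/2 = (½)*266 = 133)
x/J = 133/19159 = 133*(1/19159) = 19/2737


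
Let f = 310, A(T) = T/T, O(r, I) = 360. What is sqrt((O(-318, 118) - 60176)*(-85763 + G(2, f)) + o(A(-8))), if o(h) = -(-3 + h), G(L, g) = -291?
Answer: 11*sqrt(42540546) ≈ 71745.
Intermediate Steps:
A(T) = 1
o(h) = 3 - h
sqrt((O(-318, 118) - 60176)*(-85763 + G(2, f)) + o(A(-8))) = sqrt((360 - 60176)*(-85763 - 291) + (3 - 1*1)) = sqrt(-59816*(-86054) + (3 - 1)) = sqrt(5147406064 + 2) = sqrt(5147406066) = 11*sqrt(42540546)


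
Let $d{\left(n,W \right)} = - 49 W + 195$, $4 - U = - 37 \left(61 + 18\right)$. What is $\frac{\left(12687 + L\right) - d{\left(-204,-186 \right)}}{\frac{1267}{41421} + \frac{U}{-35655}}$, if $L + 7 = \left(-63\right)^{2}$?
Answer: $- \frac{602233035650}{4225799} \approx -1.4251 \cdot 10^{5}$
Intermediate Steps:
$U = 2927$ ($U = 4 - - 37 \left(61 + 18\right) = 4 - \left(-37\right) 79 = 4 - -2923 = 4 + 2923 = 2927$)
$L = 3962$ ($L = -7 + \left(-63\right)^{2} = -7 + 3969 = 3962$)
$d{\left(n,W \right)} = 195 - 49 W$
$\frac{\left(12687 + L\right) - d{\left(-204,-186 \right)}}{\frac{1267}{41421} + \frac{U}{-35655}} = \frac{\left(12687 + 3962\right) - \left(195 - -9114\right)}{\frac{1267}{41421} + \frac{2927}{-35655}} = \frac{16649 - \left(195 + 9114\right)}{1267 \cdot \frac{1}{41421} + 2927 \left(- \frac{1}{35655}\right)} = \frac{16649 - 9309}{\frac{1267}{41421} - \frac{2927}{35655}} = \frac{16649 - 9309}{- \frac{8451598}{164096195}} = 7340 \left(- \frac{164096195}{8451598}\right) = - \frac{602233035650}{4225799}$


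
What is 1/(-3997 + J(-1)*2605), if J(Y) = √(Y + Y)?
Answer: -3997/29548059 - 2605*I*√2/29548059 ≈ -0.00013527 - 0.00012468*I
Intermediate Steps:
J(Y) = √2*√Y (J(Y) = √(2*Y) = √2*√Y)
1/(-3997 + J(-1)*2605) = 1/(-3997 + (√2*√(-1))*2605) = 1/(-3997 + (√2*I)*2605) = 1/(-3997 + (I*√2)*2605) = 1/(-3997 + 2605*I*√2)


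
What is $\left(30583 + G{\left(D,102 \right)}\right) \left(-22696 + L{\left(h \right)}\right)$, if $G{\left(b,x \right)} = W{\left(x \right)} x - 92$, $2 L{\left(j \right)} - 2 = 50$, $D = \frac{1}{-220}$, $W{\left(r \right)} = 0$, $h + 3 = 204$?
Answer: $-691230970$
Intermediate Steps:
$h = 201$ ($h = -3 + 204 = 201$)
$D = - \frac{1}{220} \approx -0.0045455$
$L{\left(j \right)} = 26$ ($L{\left(j \right)} = 1 + \frac{1}{2} \cdot 50 = 1 + 25 = 26$)
$G{\left(b,x \right)} = -92$ ($G{\left(b,x \right)} = 0 x - 92 = 0 - 92 = -92$)
$\left(30583 + G{\left(D,102 \right)}\right) \left(-22696 + L{\left(h \right)}\right) = \left(30583 - 92\right) \left(-22696 + 26\right) = 30491 \left(-22670\right) = -691230970$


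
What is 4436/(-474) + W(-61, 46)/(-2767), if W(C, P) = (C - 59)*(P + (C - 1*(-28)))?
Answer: -5767486/655779 ≈ -8.7949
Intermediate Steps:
W(C, P) = (-59 + C)*(28 + C + P) (W(C, P) = (-59 + C)*(P + (C + 28)) = (-59 + C)*(P + (28 + C)) = (-59 + C)*(28 + C + P))
4436/(-474) + W(-61, 46)/(-2767) = 4436/(-474) + (-1652 + (-61)² - 59*46 - 31*(-61) - 61*46)/(-2767) = 4436*(-1/474) + (-1652 + 3721 - 2714 + 1891 - 2806)*(-1/2767) = -2218/237 - 1560*(-1/2767) = -2218/237 + 1560/2767 = -5767486/655779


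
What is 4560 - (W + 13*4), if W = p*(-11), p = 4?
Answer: 4552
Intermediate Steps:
W = -44 (W = 4*(-11) = -44)
4560 - (W + 13*4) = 4560 - (-44 + 13*4) = 4560 - (-44 + 52) = 4560 - 1*8 = 4560 - 8 = 4552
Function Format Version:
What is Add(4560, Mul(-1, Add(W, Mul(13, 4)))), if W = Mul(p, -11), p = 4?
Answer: 4552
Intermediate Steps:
W = -44 (W = Mul(4, -11) = -44)
Add(4560, Mul(-1, Add(W, Mul(13, 4)))) = Add(4560, Mul(-1, Add(-44, Mul(13, 4)))) = Add(4560, Mul(-1, Add(-44, 52))) = Add(4560, Mul(-1, 8)) = Add(4560, -8) = 4552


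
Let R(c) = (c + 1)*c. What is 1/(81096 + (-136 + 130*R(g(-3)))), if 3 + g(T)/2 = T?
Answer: 1/98120 ≈ 1.0192e-5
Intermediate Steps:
g(T) = -6 + 2*T
R(c) = c*(1 + c) (R(c) = (1 + c)*c = c*(1 + c))
1/(81096 + (-136 + 130*R(g(-3)))) = 1/(81096 + (-136 + 130*((-6 + 2*(-3))*(1 + (-6 + 2*(-3)))))) = 1/(81096 + (-136 + 130*((-6 - 6)*(1 + (-6 - 6))))) = 1/(81096 + (-136 + 130*(-12*(1 - 12)))) = 1/(81096 + (-136 + 130*(-12*(-11)))) = 1/(81096 + (-136 + 130*132)) = 1/(81096 + (-136 + 17160)) = 1/(81096 + 17024) = 1/98120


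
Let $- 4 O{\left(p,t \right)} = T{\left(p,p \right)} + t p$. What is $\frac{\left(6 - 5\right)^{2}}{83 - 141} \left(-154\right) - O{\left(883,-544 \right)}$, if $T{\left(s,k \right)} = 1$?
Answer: $- \frac{13929871}{116} \approx -1.2009 \cdot 10^{5}$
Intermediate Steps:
$O{\left(p,t \right)} = - \frac{1}{4} - \frac{p t}{4}$ ($O{\left(p,t \right)} = - \frac{1 + t p}{4} = - \frac{1 + p t}{4} = - \frac{1}{4} - \frac{p t}{4}$)
$\frac{\left(6 - 5\right)^{2}}{83 - 141} \left(-154\right) - O{\left(883,-544 \right)} = \frac{\left(6 - 5\right)^{2}}{83 - 141} \left(-154\right) - \left(- \frac{1}{4} - \frac{883}{4} \left(-544\right)\right) = \frac{1^{2}}{-58} \left(-154\right) - \left(- \frac{1}{4} + 120088\right) = \left(- \frac{1}{58}\right) 1 \left(-154\right) - \frac{480351}{4} = \left(- \frac{1}{58}\right) \left(-154\right) - \frac{480351}{4} = \frac{77}{29} - \frac{480351}{4} = - \frac{13929871}{116}$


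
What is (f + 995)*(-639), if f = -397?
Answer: -382122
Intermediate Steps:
(f + 995)*(-639) = (-397 + 995)*(-639) = 598*(-639) = -382122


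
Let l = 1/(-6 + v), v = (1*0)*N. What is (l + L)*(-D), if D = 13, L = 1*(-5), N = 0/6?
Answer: 403/6 ≈ 67.167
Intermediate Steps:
N = 0 (N = 0*(⅙) = 0)
L = -5
v = 0 (v = (1*0)*0 = 0*0 = 0)
l = -⅙ (l = 1/(-6 + 0) = 1/(-6) = -⅙ ≈ -0.16667)
(l + L)*(-D) = (-⅙ - 5)*(-1*13) = -31/6*(-13) = 403/6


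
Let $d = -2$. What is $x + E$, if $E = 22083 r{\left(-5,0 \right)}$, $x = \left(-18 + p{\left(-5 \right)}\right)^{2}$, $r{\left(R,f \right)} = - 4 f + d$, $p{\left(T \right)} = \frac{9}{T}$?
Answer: $- \frac{1094349}{25} \approx -43774.0$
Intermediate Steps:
$r{\left(R,f \right)} = -2 - 4 f$ ($r{\left(R,f \right)} = - 4 f - 2 = -2 - 4 f$)
$x = \frac{9801}{25}$ ($x = \left(-18 + \frac{9}{-5}\right)^{2} = \left(-18 + 9 \left(- \frac{1}{5}\right)\right)^{2} = \left(-18 - \frac{9}{5}\right)^{2} = \left(- \frac{99}{5}\right)^{2} = \frac{9801}{25} \approx 392.04$)
$E = -44166$ ($E = 22083 \left(-2 - 0\right) = 22083 \left(-2 + 0\right) = 22083 \left(-2\right) = -44166$)
$x + E = \frac{9801}{25} - 44166 = - \frac{1094349}{25}$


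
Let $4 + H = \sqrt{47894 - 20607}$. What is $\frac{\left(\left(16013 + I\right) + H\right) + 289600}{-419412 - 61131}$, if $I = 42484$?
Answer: $- \frac{116031}{160181} - \frac{\sqrt{27287}}{480543} \approx -0.72472$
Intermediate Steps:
$H = -4 + \sqrt{27287}$ ($H = -4 + \sqrt{47894 - 20607} = -4 + \sqrt{27287} \approx 161.19$)
$\frac{\left(\left(16013 + I\right) + H\right) + 289600}{-419412 - 61131} = \frac{\left(\left(16013 + 42484\right) - \left(4 - \sqrt{27287}\right)\right) + 289600}{-419412 - 61131} = \frac{\left(58497 - \left(4 - \sqrt{27287}\right)\right) + 289600}{-480543} = \left(\left(58493 + \sqrt{27287}\right) + 289600\right) \left(- \frac{1}{480543}\right) = \left(348093 + \sqrt{27287}\right) \left(- \frac{1}{480543}\right) = - \frac{116031}{160181} - \frac{\sqrt{27287}}{480543}$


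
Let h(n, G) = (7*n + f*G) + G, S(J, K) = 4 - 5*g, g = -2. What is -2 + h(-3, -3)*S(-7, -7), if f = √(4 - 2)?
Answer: -338 - 42*√2 ≈ -397.40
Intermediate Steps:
S(J, K) = 14 (S(J, K) = 4 - 5*(-2) = 4 + 10 = 14)
f = √2 ≈ 1.4142
h(n, G) = G + 7*n + G*√2 (h(n, G) = (7*n + √2*G) + G = (7*n + G*√2) + G = G + 7*n + G*√2)
-2 + h(-3, -3)*S(-7, -7) = -2 + (-3 + 7*(-3) - 3*√2)*14 = -2 + (-3 - 21 - 3*√2)*14 = -2 + (-24 - 3*√2)*14 = -2 + (-336 - 42*√2) = -338 - 42*√2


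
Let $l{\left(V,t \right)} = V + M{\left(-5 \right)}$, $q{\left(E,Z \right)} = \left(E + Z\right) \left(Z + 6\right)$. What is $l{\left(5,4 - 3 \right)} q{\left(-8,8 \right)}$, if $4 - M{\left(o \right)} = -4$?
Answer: $0$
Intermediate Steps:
$q{\left(E,Z \right)} = \left(6 + Z\right) \left(E + Z\right)$ ($q{\left(E,Z \right)} = \left(E + Z\right) \left(6 + Z\right) = \left(6 + Z\right) \left(E + Z\right)$)
$M{\left(o \right)} = 8$ ($M{\left(o \right)} = 4 - -4 = 4 + 4 = 8$)
$l{\left(V,t \right)} = 8 + V$ ($l{\left(V,t \right)} = V + 8 = 8 + V$)
$l{\left(5,4 - 3 \right)} q{\left(-8,8 \right)} = \left(8 + 5\right) \left(8^{2} + 6 \left(-8\right) + 6 \cdot 8 - 64\right) = 13 \left(64 - 48 + 48 - 64\right) = 13 \cdot 0 = 0$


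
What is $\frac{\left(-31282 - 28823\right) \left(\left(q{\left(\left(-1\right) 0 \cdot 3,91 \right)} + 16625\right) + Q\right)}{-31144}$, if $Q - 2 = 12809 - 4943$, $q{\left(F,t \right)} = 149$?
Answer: $\frac{740553705}{15572} \approx 47557.0$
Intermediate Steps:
$Q = 7868$ ($Q = 2 + \left(12809 - 4943\right) = 2 + 7866 = 7868$)
$\frac{\left(-31282 - 28823\right) \left(\left(q{\left(\left(-1\right) 0 \cdot 3,91 \right)} + 16625\right) + Q\right)}{-31144} = \frac{\left(-31282 - 28823\right) \left(\left(149 + 16625\right) + 7868\right)}{-31144} = - 60105 \left(16774 + 7868\right) \left(- \frac{1}{31144}\right) = \left(-60105\right) 24642 \left(- \frac{1}{31144}\right) = \left(-1481107410\right) \left(- \frac{1}{31144}\right) = \frac{740553705}{15572}$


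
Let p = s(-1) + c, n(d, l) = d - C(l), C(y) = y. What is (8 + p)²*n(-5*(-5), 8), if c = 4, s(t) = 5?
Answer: 4913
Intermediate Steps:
n(d, l) = d - l
p = 9 (p = 5 + 4 = 9)
(8 + p)²*n(-5*(-5), 8) = (8 + 9)²*(-5*(-5) - 1*8) = 17²*(25 - 8) = 289*17 = 4913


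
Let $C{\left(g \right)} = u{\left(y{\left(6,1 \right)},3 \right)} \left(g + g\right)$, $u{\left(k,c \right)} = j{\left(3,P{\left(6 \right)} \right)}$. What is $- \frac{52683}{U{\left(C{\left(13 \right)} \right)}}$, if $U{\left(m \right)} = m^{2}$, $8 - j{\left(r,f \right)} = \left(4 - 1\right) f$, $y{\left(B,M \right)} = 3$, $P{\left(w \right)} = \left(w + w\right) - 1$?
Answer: $- \frac{52683}{422500} \approx -0.12469$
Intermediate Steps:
$P{\left(w \right)} = -1 + 2 w$ ($P{\left(w \right)} = 2 w - 1 = -1 + 2 w$)
$j{\left(r,f \right)} = 8 - 3 f$ ($j{\left(r,f \right)} = 8 - \left(4 - 1\right) f = 8 - 3 f$)
$u{\left(k,c \right)} = -25$ ($u{\left(k,c \right)} = 8 - 3 \left(-1 + 2 \cdot 6\right) = 8 - 3 \left(-1 + 12\right) = 8 - 33 = -25$)
$C{\left(g \right)} = - 50 g$ ($C{\left(g \right)} = - 25 \left(g + g\right) = - 25 \cdot 2 g = - 50 g$)
$- \frac{52683}{U{\left(C{\left(13 \right)} \right)}} = - \frac{52683}{\left(\left(-50\right) 13\right)^{2}} = - \frac{52683}{\left(-650\right)^{2}} = - \frac{52683}{422500}$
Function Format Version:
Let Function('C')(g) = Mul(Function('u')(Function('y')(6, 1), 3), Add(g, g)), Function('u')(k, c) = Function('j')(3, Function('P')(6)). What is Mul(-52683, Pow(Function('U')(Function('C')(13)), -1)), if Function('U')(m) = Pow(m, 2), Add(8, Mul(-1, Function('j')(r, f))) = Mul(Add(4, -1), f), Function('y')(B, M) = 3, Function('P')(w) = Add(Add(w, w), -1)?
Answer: Rational(-52683, 422500) ≈ -0.12469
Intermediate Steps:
Function('P')(w) = Add(-1, Mul(2, w)) (Function('P')(w) = Add(Mul(2, w), -1) = Add(-1, Mul(2, w)))
Function('j')(r, f) = Add(8, Mul(-3, f)) (Function('j')(r, f) = Add(8, Mul(-1, Mul(Add(4, -1), f))) = Add(8, Mul(-1, Mul(3, f))) = Add(8, Mul(-3, f)))
Function('u')(k, c) = -25 (Function('u')(k, c) = Add(8, Mul(-3, Add(-1, Mul(2, 6)))) = Add(8, Mul(-3, Add(-1, 12))) = Add(8, Mul(-3, 11)) = Add(8, -33) = -25)
Function('C')(g) = Mul(-50, g) (Function('C')(g) = Mul(-25, Add(g, g)) = Mul(-25, Mul(2, g)) = Mul(-50, g))
Mul(-52683, Pow(Function('U')(Function('C')(13)), -1)) = Mul(-52683, Pow(Pow(Mul(-50, 13), 2), -1)) = Mul(-52683, Pow(Pow(-650, 2), -1)) = Mul(-52683, Pow(422500, -1)) = Mul(-52683, Rational(1, 422500)) = Rational(-52683, 422500)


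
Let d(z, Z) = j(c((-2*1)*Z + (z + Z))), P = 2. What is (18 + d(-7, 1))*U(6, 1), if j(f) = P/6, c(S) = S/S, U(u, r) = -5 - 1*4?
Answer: -165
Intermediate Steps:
U(u, r) = -9 (U(u, r) = -5 - 4 = -9)
c(S) = 1
j(f) = ⅓ (j(f) = 2/6 = 2*(⅙) = ⅓)
d(z, Z) = ⅓
(18 + d(-7, 1))*U(6, 1) = (18 + ⅓)*(-9) = (55/3)*(-9) = -165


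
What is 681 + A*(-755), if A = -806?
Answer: 609211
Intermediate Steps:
681 + A*(-755) = 681 - 806*(-755) = 681 + 608530 = 609211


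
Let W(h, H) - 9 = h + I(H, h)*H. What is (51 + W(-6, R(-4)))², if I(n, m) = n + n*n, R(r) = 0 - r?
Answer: 17956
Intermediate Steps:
R(r) = -r
I(n, m) = n + n²
W(h, H) = 9 + h + H²*(1 + H) (W(h, H) = 9 + (h + (H*(1 + H))*H) = 9 + (h + H²*(1 + H)) = 9 + h + H²*(1 + H))
(51 + W(-6, R(-4)))² = (51 + (9 - 6 + (-1*(-4))²*(1 - 1*(-4))))² = (51 + (9 - 6 + 4²*(1 + 4)))² = (51 + (9 - 6 + 16*5))² = (51 + (9 - 6 + 80))² = (51 + 83)² = 134² = 17956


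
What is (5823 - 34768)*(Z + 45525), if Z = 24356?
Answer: -2022705545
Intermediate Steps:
(5823 - 34768)*(Z + 45525) = (5823 - 34768)*(24356 + 45525) = -28945*69881 = -2022705545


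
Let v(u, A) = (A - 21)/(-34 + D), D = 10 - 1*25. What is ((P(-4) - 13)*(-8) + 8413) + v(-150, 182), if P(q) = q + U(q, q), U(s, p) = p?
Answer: 60044/7 ≈ 8577.7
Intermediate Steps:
D = -15 (D = 10 - 25 = -15)
v(u, A) = 3/7 - A/49 (v(u, A) = (A - 21)/(-34 - 15) = (-21 + A)/(-49) = (-21 + A)*(-1/49) = 3/7 - A/49)
P(q) = 2*q (P(q) = q + q = 2*q)
((P(-4) - 13)*(-8) + 8413) + v(-150, 182) = ((2*(-4) - 13)*(-8) + 8413) + (3/7 - 1/49*182) = ((-8 - 13)*(-8) + 8413) + (3/7 - 26/7) = (-21*(-8) + 8413) - 23/7 = (168 + 8413) - 23/7 = 8581 - 23/7 = 60044/7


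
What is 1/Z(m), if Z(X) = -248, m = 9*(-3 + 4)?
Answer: -1/248 ≈ -0.0040323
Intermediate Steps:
m = 9 (m = 9*1 = 9)
1/Z(m) = 1/(-248) = -1/248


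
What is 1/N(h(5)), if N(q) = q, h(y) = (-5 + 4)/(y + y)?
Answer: -10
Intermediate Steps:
h(y) = -1/(2*y)
1/N(h(5)) = 1/(-1/2/5) = 1/(-1/2*1/5) = 1/(-1/10) = -10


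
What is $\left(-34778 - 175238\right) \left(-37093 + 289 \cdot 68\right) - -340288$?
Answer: $3663229344$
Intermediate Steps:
$\left(-34778 - 175238\right) \left(-37093 + 289 \cdot 68\right) - -340288 = - 210016 \left(-37093 + 19652\right) + 340288 = \left(-210016\right) \left(-17441\right) + 340288 = 3662889056 + 340288 = 3663229344$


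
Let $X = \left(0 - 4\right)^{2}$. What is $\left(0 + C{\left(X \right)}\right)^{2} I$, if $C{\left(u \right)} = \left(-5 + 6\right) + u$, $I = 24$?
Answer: $6936$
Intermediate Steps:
$X = 16$ ($X = \left(-4\right)^{2} = 16$)
$C{\left(u \right)} = 1 + u$
$\left(0 + C{\left(X \right)}\right)^{2} I = \left(0 + \left(1 + 16\right)\right)^{2} \cdot 24 = \left(0 + 17\right)^{2} \cdot 24 = 17^{2} \cdot 24 = 289 \cdot 24 = 6936$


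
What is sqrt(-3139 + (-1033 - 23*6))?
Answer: I*sqrt(4310) ≈ 65.651*I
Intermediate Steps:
sqrt(-3139 + (-1033 - 23*6)) = sqrt(-3139 + (-1033 - 1*138)) = sqrt(-3139 + (-1033 - 138)) = sqrt(-3139 - 1171) = sqrt(-4310) = I*sqrt(4310)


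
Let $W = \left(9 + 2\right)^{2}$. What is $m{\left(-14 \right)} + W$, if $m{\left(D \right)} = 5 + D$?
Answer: $112$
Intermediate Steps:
$W = 121$ ($W = 11^{2} = 121$)
$m{\left(-14 \right)} + W = \left(5 - 14\right) + 121 = -9 + 121 = 112$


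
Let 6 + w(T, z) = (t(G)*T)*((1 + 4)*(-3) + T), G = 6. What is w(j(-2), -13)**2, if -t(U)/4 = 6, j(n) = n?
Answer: 675684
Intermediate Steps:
t(U) = -24 (t(U) = -4*6 = -24)
w(T, z) = -6 - 24*T*(-15 + T) (w(T, z) = -6 + (-24*T)*((1 + 4)*(-3) + T) = -6 + (-24*T)*(5*(-3) + T) = -6 + (-24*T)*(-15 + T) = -6 - 24*T*(-15 + T))
w(j(-2), -13)**2 = (-6 - 24*(-2)**2 + 360*(-2))**2 = (-6 - 24*4 - 720)**2 = (-6 - 96 - 720)**2 = (-822)**2 = 675684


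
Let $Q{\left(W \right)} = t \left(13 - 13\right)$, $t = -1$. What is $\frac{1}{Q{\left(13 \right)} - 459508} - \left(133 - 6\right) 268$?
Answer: $- \frac{15639814289}{459508} \approx -34036.0$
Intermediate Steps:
$Q{\left(W \right)} = 0$ ($Q{\left(W \right)} = - (13 - 13) = \left(-1\right) 0 = 0$)
$\frac{1}{Q{\left(13 \right)} - 459508} - \left(133 - 6\right) 268 = \frac{1}{0 - 459508} - \left(133 - 6\right) 268 = \frac{1}{-459508} - 127 \cdot 268 = - \frac{1}{459508} - 34036 = - \frac{15639814289}{459508}$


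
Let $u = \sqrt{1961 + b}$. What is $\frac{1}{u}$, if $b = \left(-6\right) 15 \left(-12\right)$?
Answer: $\frac{\sqrt{3041}}{3041} \approx 0.018134$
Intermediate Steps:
$b = 1080$ ($b = \left(-90\right) \left(-12\right) = 1080$)
$u = \sqrt{3041}$ ($u = \sqrt{1961 + 1080} = \sqrt{3041} \approx 55.145$)
$\frac{1}{u} = \frac{1}{\sqrt{3041}} = \frac{\sqrt{3041}}{3041}$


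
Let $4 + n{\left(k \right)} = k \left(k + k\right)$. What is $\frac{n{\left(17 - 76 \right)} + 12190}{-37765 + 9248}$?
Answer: $- \frac{19148}{28517} \approx -0.67146$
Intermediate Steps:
$n{\left(k \right)} = -4 + 2 k^{2}$ ($n{\left(k \right)} = -4 + k \left(k + k\right) = -4 + k 2 k = -4 + 2 k^{2}$)
$\frac{n{\left(17 - 76 \right)} + 12190}{-37765 + 9248} = \frac{\left(-4 + 2 \left(17 - 76\right)^{2}\right) + 12190}{-37765 + 9248} = \frac{\left(-4 + 2 \left(17 - 76\right)^{2}\right) + 12190}{-28517} = \left(\left(-4 + 2 \left(-59\right)^{2}\right) + 12190\right) \left(- \frac{1}{28517}\right) = \left(\left(-4 + 2 \cdot 3481\right) + 12190\right) \left(- \frac{1}{28517}\right) = \left(\left(-4 + 6962\right) + 12190\right) \left(- \frac{1}{28517}\right) = \left(6958 + 12190\right) \left(- \frac{1}{28517}\right) = 19148 \left(- \frac{1}{28517}\right) = - \frac{19148}{28517}$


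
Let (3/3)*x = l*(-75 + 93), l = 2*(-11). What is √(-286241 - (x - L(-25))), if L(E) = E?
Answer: I*√285870 ≈ 534.67*I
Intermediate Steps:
l = -22
x = -396 (x = -22*(-75 + 93) = -22*18 = -396)
√(-286241 - (x - L(-25))) = √(-286241 - (-396 - 1*(-25))) = √(-286241 - (-396 + 25)) = √(-286241 - 1*(-371)) = √(-286241 + 371) = √(-285870) = I*√285870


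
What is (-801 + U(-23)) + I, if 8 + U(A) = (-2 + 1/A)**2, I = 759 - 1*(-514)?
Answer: 247665/529 ≈ 468.18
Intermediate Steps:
I = 1273 (I = 759 + 514 = 1273)
U(A) = -8 + (-2 + 1/A)**2
(-801 + U(-23)) + I = (-801 + (-4 + (-23)**(-2) - 4/(-23))) + 1273 = (-801 + (-4 + 1/529 - 4*(-1/23))) + 1273 = (-801 + (-4 + 1/529 + 4/23)) + 1273 = (-801 - 2023/529) + 1273 = -425752/529 + 1273 = 247665/529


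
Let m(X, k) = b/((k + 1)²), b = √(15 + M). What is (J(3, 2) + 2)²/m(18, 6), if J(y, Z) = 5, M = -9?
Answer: 2401*√6/6 ≈ 980.20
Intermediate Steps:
b = √6 (b = √(15 - 9) = √6 ≈ 2.4495)
m(X, k) = √6/(1 + k)² (m(X, k) = √6/((k + 1)²) = √6/((1 + k)²) = √6/(1 + k)²)
(J(3, 2) + 2)²/m(18, 6) = (5 + 2)²/((√6/(1 + 6)²)) = 7²/((√6/7²)) = 49/((√6*(1/49))) = 49/((√6/49)) = 49*(49*√6/6) = 2401*√6/6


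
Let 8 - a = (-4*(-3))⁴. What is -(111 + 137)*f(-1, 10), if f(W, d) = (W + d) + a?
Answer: 5138312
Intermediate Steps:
a = -20728 (a = 8 - (-4*(-3))⁴ = 8 - 1*12⁴ = 8 - 1*20736 = 8 - 20736 = -20728)
f(W, d) = -20728 + W + d (f(W, d) = (W + d) - 20728 = -20728 + W + d)
-(111 + 137)*f(-1, 10) = -(111 + 137)*(-20728 - 1 + 10) = -248*(-20719) = -1*(-5138312) = 5138312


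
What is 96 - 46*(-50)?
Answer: 2396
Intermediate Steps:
96 - 46*(-50) = 96 + 2300 = 2396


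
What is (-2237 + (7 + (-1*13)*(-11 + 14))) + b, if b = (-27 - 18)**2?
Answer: -244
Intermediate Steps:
b = 2025 (b = (-45)**2 = 2025)
(-2237 + (7 + (-1*13)*(-11 + 14))) + b = (-2237 + (7 + (-1*13)*(-11 + 14))) + 2025 = (-2237 + (7 - 13*3)) + 2025 = (-2237 + (7 - 39)) + 2025 = (-2237 - 32) + 2025 = -2269 + 2025 = -244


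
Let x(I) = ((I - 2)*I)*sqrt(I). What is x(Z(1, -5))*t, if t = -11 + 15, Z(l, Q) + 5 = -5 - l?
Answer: 572*I*sqrt(11) ≈ 1897.1*I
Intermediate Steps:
Z(l, Q) = -10 - l (Z(l, Q) = -5 + (-5 - l) = -10 - l)
t = 4
x(I) = I**(3/2)*(-2 + I) (x(I) = ((-2 + I)*I)*sqrt(I) = (I*(-2 + I))*sqrt(I) = I**(3/2)*(-2 + I))
x(Z(1, -5))*t = ((-10 - 1*1)**(3/2)*(-2 + (-10 - 1*1)))*4 = ((-10 - 1)**(3/2)*(-2 + (-10 - 1)))*4 = ((-11)**(3/2)*(-2 - 11))*4 = (-11*I*sqrt(11)*(-13))*4 = (143*I*sqrt(11))*4 = 572*I*sqrt(11)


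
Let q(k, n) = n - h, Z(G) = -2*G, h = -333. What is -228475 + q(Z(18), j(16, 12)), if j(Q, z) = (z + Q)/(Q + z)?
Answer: -228141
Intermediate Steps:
j(Q, z) = 1 (j(Q, z) = (Q + z)/(Q + z) = 1)
q(k, n) = 333 + n (q(k, n) = n - 1*(-333) = n + 333 = 333 + n)
-228475 + q(Z(18), j(16, 12)) = -228475 + (333 + 1) = -228475 + 334 = -228141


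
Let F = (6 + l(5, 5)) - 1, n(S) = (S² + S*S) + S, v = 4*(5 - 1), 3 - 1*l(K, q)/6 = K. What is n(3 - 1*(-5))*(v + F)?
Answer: 1224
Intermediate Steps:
l(K, q) = 18 - 6*K
v = 16 (v = 4*4 = 16)
n(S) = S + 2*S² (n(S) = (S² + S²) + S = 2*S² + S = S + 2*S²)
F = -7 (F = (6 + (18 - 6*5)) - 1 = (6 + (18 - 30)) - 1 = (6 - 12) - 1 = -6 - 1 = -7)
n(3 - 1*(-5))*(v + F) = ((3 - 1*(-5))*(1 + 2*(3 - 1*(-5))))*(16 - 7) = ((3 + 5)*(1 + 2*(3 + 5)))*9 = (8*(1 + 2*8))*9 = (8*(1 + 16))*9 = (8*17)*9 = 136*9 = 1224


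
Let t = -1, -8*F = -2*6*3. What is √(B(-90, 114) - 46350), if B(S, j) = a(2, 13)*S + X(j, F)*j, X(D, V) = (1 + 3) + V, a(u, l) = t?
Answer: I*√45291 ≈ 212.82*I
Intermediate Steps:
F = 9/2 (F = -(-2*6)*3/8 = -(-3)*3/2 = -⅛*(-36) = 9/2 ≈ 4.5000)
a(u, l) = -1
X(D, V) = 4 + V
B(S, j) = -S + 17*j/2 (B(S, j) = -S + (4 + 9/2)*j = -S + 17*j/2)
√(B(-90, 114) - 46350) = √((-1*(-90) + (17/2)*114) - 46350) = √((90 + 969) - 46350) = √(1059 - 46350) = √(-45291) = I*√45291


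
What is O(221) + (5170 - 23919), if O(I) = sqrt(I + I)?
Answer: -18749 + sqrt(442) ≈ -18728.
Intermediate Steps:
O(I) = sqrt(2)*sqrt(I) (O(I) = sqrt(2*I) = sqrt(2)*sqrt(I))
O(221) + (5170 - 23919) = sqrt(2)*sqrt(221) + (5170 - 23919) = sqrt(442) - 18749 = -18749 + sqrt(442)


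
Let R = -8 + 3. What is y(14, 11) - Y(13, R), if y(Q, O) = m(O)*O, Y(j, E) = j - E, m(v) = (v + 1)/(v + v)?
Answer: -12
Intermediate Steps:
m(v) = (1 + v)/(2*v) (m(v) = (1 + v)/((2*v)) = (1 + v)*(1/(2*v)) = (1 + v)/(2*v))
R = -5
y(Q, O) = 1/2 + O/2 (y(Q, O) = ((1 + O)/(2*O))*O = 1/2 + O/2)
y(14, 11) - Y(13, R) = (1/2 + (1/2)*11) - (13 - 1*(-5)) = (1/2 + 11/2) - (13 + 5) = 6 - 1*18 = 6 - 18 = -12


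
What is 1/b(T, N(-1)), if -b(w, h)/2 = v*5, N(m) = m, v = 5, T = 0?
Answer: -1/50 ≈ -0.020000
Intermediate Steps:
b(w, h) = -50 (b(w, h) = -10*5 = -2*25 = -50)
1/b(T, N(-1)) = 1/(-50) = -1/50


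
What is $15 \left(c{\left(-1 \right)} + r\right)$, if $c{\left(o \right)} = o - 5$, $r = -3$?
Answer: $-135$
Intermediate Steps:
$c{\left(o \right)} = -5 + o$
$15 \left(c{\left(-1 \right)} + r\right) = 15 \left(\left(-5 - 1\right) - 3\right) = 15 \left(-6 - 3\right) = 15 \left(-9\right) = -135$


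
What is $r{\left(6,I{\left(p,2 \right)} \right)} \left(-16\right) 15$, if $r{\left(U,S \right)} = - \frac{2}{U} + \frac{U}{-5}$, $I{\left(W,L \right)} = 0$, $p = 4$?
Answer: $368$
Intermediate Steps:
$r{\left(U,S \right)} = - \frac{2}{U} - \frac{U}{5}$ ($r{\left(U,S \right)} = - \frac{2}{U} + U \left(- \frac{1}{5}\right) = - \frac{2}{U} - \frac{U}{5}$)
$r{\left(6,I{\left(p,2 \right)} \right)} \left(-16\right) 15 = \left(- \frac{2}{6} - \frac{6}{5}\right) \left(-16\right) 15 = \left(\left(-2\right) \frac{1}{6} - \frac{6}{5}\right) \left(-16\right) 15 = \left(- \frac{1}{3} - \frac{6}{5}\right) \left(-16\right) 15 = \left(- \frac{23}{15}\right) \left(-16\right) 15 = \frac{368}{15} \cdot 15 = 368$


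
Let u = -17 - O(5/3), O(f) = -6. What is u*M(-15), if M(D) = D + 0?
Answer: 165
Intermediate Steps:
M(D) = D
u = -11 (u = -17 - 1*(-6) = -17 + 6 = -11)
u*M(-15) = -11*(-15) = 165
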